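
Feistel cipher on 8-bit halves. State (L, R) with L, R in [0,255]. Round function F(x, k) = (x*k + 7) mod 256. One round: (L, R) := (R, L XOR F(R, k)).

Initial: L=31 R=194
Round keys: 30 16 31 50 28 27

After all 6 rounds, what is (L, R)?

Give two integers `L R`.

Round 1 (k=30): L=194 R=220
Round 2 (k=16): L=220 R=5
Round 3 (k=31): L=5 R=126
Round 4 (k=50): L=126 R=166
Round 5 (k=28): L=166 R=81
Round 6 (k=27): L=81 R=52

Answer: 81 52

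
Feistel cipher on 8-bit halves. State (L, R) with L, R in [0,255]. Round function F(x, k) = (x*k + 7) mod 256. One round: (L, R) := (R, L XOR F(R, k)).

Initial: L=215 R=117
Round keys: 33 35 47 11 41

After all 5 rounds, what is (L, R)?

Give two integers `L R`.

Round 1 (k=33): L=117 R=203
Round 2 (k=35): L=203 R=189
Round 3 (k=47): L=189 R=113
Round 4 (k=11): L=113 R=95
Round 5 (k=41): L=95 R=79

Answer: 95 79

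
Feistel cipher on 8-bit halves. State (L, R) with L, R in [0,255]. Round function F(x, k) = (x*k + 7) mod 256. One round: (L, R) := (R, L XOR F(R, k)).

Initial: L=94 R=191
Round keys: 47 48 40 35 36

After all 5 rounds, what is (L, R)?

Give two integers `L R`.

Answer: 50 142

Derivation:
Round 1 (k=47): L=191 R=70
Round 2 (k=48): L=70 R=152
Round 3 (k=40): L=152 R=129
Round 4 (k=35): L=129 R=50
Round 5 (k=36): L=50 R=142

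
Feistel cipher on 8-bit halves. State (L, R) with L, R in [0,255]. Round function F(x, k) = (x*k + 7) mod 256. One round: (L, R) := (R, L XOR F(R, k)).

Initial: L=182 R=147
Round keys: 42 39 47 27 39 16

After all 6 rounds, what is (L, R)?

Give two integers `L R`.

Round 1 (k=42): L=147 R=147
Round 2 (k=39): L=147 R=255
Round 3 (k=47): L=255 R=75
Round 4 (k=27): L=75 R=15
Round 5 (k=39): L=15 R=27
Round 6 (k=16): L=27 R=184

Answer: 27 184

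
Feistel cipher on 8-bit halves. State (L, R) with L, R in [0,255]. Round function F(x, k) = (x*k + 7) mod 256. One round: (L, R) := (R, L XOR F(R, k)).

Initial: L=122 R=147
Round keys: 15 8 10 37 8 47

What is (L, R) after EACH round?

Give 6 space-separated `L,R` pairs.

Round 1 (k=15): L=147 R=222
Round 2 (k=8): L=222 R=100
Round 3 (k=10): L=100 R=49
Round 4 (k=37): L=49 R=120
Round 5 (k=8): L=120 R=246
Round 6 (k=47): L=246 R=73

Answer: 147,222 222,100 100,49 49,120 120,246 246,73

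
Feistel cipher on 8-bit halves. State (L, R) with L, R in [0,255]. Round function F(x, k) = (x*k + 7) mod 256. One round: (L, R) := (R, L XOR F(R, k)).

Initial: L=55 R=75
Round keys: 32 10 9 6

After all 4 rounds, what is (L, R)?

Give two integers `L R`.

Round 1 (k=32): L=75 R=80
Round 2 (k=10): L=80 R=108
Round 3 (k=9): L=108 R=131
Round 4 (k=6): L=131 R=117

Answer: 131 117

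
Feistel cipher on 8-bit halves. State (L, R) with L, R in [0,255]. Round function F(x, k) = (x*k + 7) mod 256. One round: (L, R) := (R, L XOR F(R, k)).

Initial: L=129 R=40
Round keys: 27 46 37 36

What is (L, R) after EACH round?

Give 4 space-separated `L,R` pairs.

Answer: 40,190 190,3 3,200 200,36

Derivation:
Round 1 (k=27): L=40 R=190
Round 2 (k=46): L=190 R=3
Round 3 (k=37): L=3 R=200
Round 4 (k=36): L=200 R=36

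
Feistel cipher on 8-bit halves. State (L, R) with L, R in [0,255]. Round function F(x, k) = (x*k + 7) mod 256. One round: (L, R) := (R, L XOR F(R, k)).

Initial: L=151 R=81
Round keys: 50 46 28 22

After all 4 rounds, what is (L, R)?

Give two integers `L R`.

Answer: 145 39

Derivation:
Round 1 (k=50): L=81 R=78
Round 2 (k=46): L=78 R=90
Round 3 (k=28): L=90 R=145
Round 4 (k=22): L=145 R=39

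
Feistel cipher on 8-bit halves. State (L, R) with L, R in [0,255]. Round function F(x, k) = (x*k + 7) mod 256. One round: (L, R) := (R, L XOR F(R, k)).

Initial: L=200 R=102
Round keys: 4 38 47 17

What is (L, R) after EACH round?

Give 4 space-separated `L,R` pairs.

Round 1 (k=4): L=102 R=87
Round 2 (k=38): L=87 R=151
Round 3 (k=47): L=151 R=151
Round 4 (k=17): L=151 R=153

Answer: 102,87 87,151 151,151 151,153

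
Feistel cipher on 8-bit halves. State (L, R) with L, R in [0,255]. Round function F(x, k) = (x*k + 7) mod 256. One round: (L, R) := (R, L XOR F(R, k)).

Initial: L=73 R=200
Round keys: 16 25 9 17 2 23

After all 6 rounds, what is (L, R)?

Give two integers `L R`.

Round 1 (k=16): L=200 R=206
Round 2 (k=25): L=206 R=237
Round 3 (k=9): L=237 R=146
Round 4 (k=17): L=146 R=84
Round 5 (k=2): L=84 R=61
Round 6 (k=23): L=61 R=214

Answer: 61 214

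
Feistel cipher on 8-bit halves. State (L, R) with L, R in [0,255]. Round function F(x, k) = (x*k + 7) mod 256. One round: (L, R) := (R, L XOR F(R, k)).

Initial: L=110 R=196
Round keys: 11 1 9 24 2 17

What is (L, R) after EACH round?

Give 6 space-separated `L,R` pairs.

Round 1 (k=11): L=196 R=29
Round 2 (k=1): L=29 R=224
Round 3 (k=9): L=224 R=250
Round 4 (k=24): L=250 R=151
Round 5 (k=2): L=151 R=207
Round 6 (k=17): L=207 R=81

Answer: 196,29 29,224 224,250 250,151 151,207 207,81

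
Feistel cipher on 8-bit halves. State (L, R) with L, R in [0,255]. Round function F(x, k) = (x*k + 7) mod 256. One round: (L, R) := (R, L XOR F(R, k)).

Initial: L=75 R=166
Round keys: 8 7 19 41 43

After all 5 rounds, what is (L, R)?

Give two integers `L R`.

Answer: 84 97

Derivation:
Round 1 (k=8): L=166 R=124
Round 2 (k=7): L=124 R=205
Round 3 (k=19): L=205 R=66
Round 4 (k=41): L=66 R=84
Round 5 (k=43): L=84 R=97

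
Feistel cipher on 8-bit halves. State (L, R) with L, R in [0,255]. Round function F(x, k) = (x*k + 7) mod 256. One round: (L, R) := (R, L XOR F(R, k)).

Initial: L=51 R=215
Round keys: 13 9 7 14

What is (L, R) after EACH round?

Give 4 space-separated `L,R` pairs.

Answer: 215,193 193,7 7,249 249,162

Derivation:
Round 1 (k=13): L=215 R=193
Round 2 (k=9): L=193 R=7
Round 3 (k=7): L=7 R=249
Round 4 (k=14): L=249 R=162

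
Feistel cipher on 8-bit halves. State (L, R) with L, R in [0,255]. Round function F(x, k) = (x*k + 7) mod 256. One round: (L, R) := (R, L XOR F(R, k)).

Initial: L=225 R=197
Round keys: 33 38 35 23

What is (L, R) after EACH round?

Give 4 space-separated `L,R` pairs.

Answer: 197,141 141,48 48,26 26,109

Derivation:
Round 1 (k=33): L=197 R=141
Round 2 (k=38): L=141 R=48
Round 3 (k=35): L=48 R=26
Round 4 (k=23): L=26 R=109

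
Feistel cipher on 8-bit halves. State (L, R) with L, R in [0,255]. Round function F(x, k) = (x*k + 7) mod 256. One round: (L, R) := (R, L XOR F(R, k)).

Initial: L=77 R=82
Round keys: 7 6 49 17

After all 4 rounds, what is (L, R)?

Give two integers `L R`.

Answer: 84 254

Derivation:
Round 1 (k=7): L=82 R=8
Round 2 (k=6): L=8 R=101
Round 3 (k=49): L=101 R=84
Round 4 (k=17): L=84 R=254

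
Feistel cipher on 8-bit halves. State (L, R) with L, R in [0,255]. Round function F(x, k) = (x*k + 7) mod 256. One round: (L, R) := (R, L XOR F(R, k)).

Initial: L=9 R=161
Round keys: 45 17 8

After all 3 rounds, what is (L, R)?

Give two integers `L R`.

Answer: 149 242

Derivation:
Round 1 (k=45): L=161 R=93
Round 2 (k=17): L=93 R=149
Round 3 (k=8): L=149 R=242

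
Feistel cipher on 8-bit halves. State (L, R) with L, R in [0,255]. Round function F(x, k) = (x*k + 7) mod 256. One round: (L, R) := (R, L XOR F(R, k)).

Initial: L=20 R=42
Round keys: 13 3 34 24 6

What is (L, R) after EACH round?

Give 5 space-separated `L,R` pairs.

Round 1 (k=13): L=42 R=61
Round 2 (k=3): L=61 R=148
Round 3 (k=34): L=148 R=146
Round 4 (k=24): L=146 R=35
Round 5 (k=6): L=35 R=75

Answer: 42,61 61,148 148,146 146,35 35,75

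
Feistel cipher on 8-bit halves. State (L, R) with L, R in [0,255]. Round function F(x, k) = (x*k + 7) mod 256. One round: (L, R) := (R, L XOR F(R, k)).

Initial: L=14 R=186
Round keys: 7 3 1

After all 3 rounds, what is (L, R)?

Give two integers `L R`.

Answer: 250 18

Derivation:
Round 1 (k=7): L=186 R=19
Round 2 (k=3): L=19 R=250
Round 3 (k=1): L=250 R=18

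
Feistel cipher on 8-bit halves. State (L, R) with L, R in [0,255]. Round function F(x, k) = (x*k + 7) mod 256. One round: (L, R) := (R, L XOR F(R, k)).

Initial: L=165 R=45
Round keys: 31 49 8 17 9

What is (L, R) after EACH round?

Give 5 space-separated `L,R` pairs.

Answer: 45,223 223,155 155,0 0,156 156,131

Derivation:
Round 1 (k=31): L=45 R=223
Round 2 (k=49): L=223 R=155
Round 3 (k=8): L=155 R=0
Round 4 (k=17): L=0 R=156
Round 5 (k=9): L=156 R=131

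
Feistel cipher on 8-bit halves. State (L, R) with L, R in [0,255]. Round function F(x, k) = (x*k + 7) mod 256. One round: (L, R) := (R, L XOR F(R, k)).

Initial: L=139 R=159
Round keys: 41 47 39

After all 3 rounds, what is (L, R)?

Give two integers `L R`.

Answer: 157 7

Derivation:
Round 1 (k=41): L=159 R=245
Round 2 (k=47): L=245 R=157
Round 3 (k=39): L=157 R=7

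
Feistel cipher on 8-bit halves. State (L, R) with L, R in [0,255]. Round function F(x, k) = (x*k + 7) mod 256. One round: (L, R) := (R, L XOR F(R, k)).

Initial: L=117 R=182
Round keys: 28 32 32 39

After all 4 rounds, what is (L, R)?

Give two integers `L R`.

Answer: 189 35

Derivation:
Round 1 (k=28): L=182 R=154
Round 2 (k=32): L=154 R=241
Round 3 (k=32): L=241 R=189
Round 4 (k=39): L=189 R=35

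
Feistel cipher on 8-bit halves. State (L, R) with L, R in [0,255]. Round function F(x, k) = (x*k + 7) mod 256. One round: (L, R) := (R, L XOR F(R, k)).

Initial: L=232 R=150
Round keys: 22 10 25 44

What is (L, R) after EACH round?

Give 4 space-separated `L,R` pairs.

Round 1 (k=22): L=150 R=3
Round 2 (k=10): L=3 R=179
Round 3 (k=25): L=179 R=129
Round 4 (k=44): L=129 R=128

Answer: 150,3 3,179 179,129 129,128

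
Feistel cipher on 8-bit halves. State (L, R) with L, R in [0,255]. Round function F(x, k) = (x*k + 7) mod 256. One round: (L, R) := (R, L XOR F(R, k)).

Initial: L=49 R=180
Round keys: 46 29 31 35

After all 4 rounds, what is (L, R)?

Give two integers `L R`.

Answer: 48 94

Derivation:
Round 1 (k=46): L=180 R=110
Round 2 (k=29): L=110 R=201
Round 3 (k=31): L=201 R=48
Round 4 (k=35): L=48 R=94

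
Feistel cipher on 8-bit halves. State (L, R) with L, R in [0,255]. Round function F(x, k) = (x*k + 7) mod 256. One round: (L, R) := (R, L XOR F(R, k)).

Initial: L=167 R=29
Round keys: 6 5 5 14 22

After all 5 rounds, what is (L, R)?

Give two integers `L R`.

Round 1 (k=6): L=29 R=18
Round 2 (k=5): L=18 R=124
Round 3 (k=5): L=124 R=97
Round 4 (k=14): L=97 R=41
Round 5 (k=22): L=41 R=236

Answer: 41 236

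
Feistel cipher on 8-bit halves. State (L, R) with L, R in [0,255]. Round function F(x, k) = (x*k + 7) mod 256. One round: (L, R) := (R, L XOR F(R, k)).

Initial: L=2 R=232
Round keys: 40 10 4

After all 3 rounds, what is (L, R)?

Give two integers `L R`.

Round 1 (k=40): L=232 R=69
Round 2 (k=10): L=69 R=81
Round 3 (k=4): L=81 R=14

Answer: 81 14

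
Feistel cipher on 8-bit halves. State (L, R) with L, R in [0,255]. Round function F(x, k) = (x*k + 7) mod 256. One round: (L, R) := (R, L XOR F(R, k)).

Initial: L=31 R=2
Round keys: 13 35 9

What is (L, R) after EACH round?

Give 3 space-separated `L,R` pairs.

Round 1 (k=13): L=2 R=62
Round 2 (k=35): L=62 R=131
Round 3 (k=9): L=131 R=156

Answer: 2,62 62,131 131,156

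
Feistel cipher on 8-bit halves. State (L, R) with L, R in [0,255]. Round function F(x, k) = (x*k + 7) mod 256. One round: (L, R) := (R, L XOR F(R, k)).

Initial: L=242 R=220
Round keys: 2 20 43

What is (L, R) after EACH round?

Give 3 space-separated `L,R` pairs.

Round 1 (k=2): L=220 R=77
Round 2 (k=20): L=77 R=215
Round 3 (k=43): L=215 R=105

Answer: 220,77 77,215 215,105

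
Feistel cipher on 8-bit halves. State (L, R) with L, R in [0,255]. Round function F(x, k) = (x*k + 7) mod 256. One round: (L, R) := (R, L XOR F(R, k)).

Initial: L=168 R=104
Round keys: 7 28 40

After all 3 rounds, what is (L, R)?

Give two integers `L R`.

Round 1 (k=7): L=104 R=119
Round 2 (k=28): L=119 R=99
Round 3 (k=40): L=99 R=8

Answer: 99 8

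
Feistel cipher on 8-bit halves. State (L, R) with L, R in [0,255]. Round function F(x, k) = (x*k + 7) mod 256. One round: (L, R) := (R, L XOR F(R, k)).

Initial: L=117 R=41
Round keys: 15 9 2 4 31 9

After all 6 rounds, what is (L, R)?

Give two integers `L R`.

Answer: 205 48

Derivation:
Round 1 (k=15): L=41 R=27
Round 2 (k=9): L=27 R=211
Round 3 (k=2): L=211 R=182
Round 4 (k=4): L=182 R=12
Round 5 (k=31): L=12 R=205
Round 6 (k=9): L=205 R=48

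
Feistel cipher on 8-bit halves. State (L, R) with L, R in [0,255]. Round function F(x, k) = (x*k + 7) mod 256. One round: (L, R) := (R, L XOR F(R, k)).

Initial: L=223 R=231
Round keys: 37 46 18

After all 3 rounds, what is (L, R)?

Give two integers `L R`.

Round 1 (k=37): L=231 R=181
Round 2 (k=46): L=181 R=106
Round 3 (k=18): L=106 R=206

Answer: 106 206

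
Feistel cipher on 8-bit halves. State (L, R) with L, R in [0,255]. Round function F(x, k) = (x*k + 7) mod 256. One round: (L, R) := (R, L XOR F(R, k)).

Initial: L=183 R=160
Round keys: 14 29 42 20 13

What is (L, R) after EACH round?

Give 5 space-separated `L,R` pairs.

Round 1 (k=14): L=160 R=112
Round 2 (k=29): L=112 R=23
Round 3 (k=42): L=23 R=189
Round 4 (k=20): L=189 R=220
Round 5 (k=13): L=220 R=142

Answer: 160,112 112,23 23,189 189,220 220,142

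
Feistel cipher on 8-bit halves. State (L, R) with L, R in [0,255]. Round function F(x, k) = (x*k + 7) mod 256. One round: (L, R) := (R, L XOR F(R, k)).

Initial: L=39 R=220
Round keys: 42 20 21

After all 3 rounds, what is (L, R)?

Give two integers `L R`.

Round 1 (k=42): L=220 R=56
Round 2 (k=20): L=56 R=187
Round 3 (k=21): L=187 R=102

Answer: 187 102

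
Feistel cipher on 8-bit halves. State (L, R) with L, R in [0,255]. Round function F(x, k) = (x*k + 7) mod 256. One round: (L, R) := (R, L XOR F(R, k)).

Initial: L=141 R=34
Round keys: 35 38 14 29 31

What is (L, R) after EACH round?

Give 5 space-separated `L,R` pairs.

Answer: 34,32 32,229 229,173 173,69 69,207

Derivation:
Round 1 (k=35): L=34 R=32
Round 2 (k=38): L=32 R=229
Round 3 (k=14): L=229 R=173
Round 4 (k=29): L=173 R=69
Round 5 (k=31): L=69 R=207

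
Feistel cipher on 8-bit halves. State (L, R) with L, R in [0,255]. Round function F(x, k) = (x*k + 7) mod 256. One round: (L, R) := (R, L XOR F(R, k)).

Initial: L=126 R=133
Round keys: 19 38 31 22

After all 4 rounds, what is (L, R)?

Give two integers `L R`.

Round 1 (k=19): L=133 R=152
Round 2 (k=38): L=152 R=18
Round 3 (k=31): L=18 R=173
Round 4 (k=22): L=173 R=247

Answer: 173 247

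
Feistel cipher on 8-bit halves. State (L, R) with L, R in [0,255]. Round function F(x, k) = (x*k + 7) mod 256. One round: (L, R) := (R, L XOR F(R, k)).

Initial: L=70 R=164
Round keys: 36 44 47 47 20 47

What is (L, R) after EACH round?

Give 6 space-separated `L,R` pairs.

Answer: 164,81 81,87 87,81 81,177 177,138 138,236

Derivation:
Round 1 (k=36): L=164 R=81
Round 2 (k=44): L=81 R=87
Round 3 (k=47): L=87 R=81
Round 4 (k=47): L=81 R=177
Round 5 (k=20): L=177 R=138
Round 6 (k=47): L=138 R=236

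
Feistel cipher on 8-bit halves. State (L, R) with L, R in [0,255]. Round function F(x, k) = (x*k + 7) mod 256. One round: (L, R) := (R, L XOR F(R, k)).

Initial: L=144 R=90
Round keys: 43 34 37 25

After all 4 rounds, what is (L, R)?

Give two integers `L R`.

Answer: 107 49

Derivation:
Round 1 (k=43): L=90 R=181
Round 2 (k=34): L=181 R=75
Round 3 (k=37): L=75 R=107
Round 4 (k=25): L=107 R=49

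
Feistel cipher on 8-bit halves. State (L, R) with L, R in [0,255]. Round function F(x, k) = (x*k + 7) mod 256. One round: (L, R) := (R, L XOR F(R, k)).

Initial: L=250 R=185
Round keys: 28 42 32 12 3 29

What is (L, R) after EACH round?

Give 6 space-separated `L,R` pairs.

Round 1 (k=28): L=185 R=185
Round 2 (k=42): L=185 R=216
Round 3 (k=32): L=216 R=190
Round 4 (k=12): L=190 R=55
Round 5 (k=3): L=55 R=18
Round 6 (k=29): L=18 R=38

Answer: 185,185 185,216 216,190 190,55 55,18 18,38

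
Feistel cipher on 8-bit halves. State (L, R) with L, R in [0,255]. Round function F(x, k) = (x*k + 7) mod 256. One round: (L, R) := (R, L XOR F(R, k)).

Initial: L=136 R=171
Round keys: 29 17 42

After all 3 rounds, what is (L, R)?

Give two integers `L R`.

Answer: 126 93

Derivation:
Round 1 (k=29): L=171 R=238
Round 2 (k=17): L=238 R=126
Round 3 (k=42): L=126 R=93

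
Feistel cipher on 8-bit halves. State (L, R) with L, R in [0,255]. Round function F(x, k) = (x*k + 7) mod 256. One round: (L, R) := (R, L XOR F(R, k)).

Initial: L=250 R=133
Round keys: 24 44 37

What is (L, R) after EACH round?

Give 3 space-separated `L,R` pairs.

Answer: 133,133 133,102 102,64

Derivation:
Round 1 (k=24): L=133 R=133
Round 2 (k=44): L=133 R=102
Round 3 (k=37): L=102 R=64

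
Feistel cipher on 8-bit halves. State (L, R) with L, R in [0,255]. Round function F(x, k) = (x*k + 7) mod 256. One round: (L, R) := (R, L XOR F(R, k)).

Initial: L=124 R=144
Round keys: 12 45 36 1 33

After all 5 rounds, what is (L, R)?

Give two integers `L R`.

Round 1 (k=12): L=144 R=187
Round 2 (k=45): L=187 R=118
Round 3 (k=36): L=118 R=36
Round 4 (k=1): L=36 R=93
Round 5 (k=33): L=93 R=32

Answer: 93 32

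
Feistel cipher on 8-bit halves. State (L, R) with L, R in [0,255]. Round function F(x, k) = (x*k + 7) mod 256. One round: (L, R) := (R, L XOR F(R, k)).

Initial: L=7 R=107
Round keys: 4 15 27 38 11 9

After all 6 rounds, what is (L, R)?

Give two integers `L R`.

Answer: 249 57

Derivation:
Round 1 (k=4): L=107 R=180
Round 2 (k=15): L=180 R=248
Round 3 (k=27): L=248 R=155
Round 4 (k=38): L=155 R=241
Round 5 (k=11): L=241 R=249
Round 6 (k=9): L=249 R=57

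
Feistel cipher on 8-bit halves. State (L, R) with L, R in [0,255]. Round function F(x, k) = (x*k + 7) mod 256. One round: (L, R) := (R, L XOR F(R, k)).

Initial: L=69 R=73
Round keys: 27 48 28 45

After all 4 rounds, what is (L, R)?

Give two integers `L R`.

Round 1 (k=27): L=73 R=255
Round 2 (k=48): L=255 R=158
Round 3 (k=28): L=158 R=176
Round 4 (k=45): L=176 R=105

Answer: 176 105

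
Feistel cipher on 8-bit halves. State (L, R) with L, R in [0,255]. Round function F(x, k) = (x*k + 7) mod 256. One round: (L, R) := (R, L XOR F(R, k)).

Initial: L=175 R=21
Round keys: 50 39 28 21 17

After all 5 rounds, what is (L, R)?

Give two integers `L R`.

Round 1 (k=50): L=21 R=142
Round 2 (k=39): L=142 R=188
Round 3 (k=28): L=188 R=25
Round 4 (k=21): L=25 R=168
Round 5 (k=17): L=168 R=54

Answer: 168 54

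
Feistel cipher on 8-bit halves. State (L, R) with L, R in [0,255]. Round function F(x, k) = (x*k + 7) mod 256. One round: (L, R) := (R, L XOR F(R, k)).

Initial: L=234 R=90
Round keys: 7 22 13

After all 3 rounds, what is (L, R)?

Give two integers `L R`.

Answer: 91 49

Derivation:
Round 1 (k=7): L=90 R=151
Round 2 (k=22): L=151 R=91
Round 3 (k=13): L=91 R=49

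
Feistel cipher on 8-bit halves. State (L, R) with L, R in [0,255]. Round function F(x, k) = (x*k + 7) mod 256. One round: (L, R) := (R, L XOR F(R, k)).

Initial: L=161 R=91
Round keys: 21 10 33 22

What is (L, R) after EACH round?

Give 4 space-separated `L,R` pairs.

Round 1 (k=21): L=91 R=223
Round 2 (k=10): L=223 R=230
Round 3 (k=33): L=230 R=114
Round 4 (k=22): L=114 R=53

Answer: 91,223 223,230 230,114 114,53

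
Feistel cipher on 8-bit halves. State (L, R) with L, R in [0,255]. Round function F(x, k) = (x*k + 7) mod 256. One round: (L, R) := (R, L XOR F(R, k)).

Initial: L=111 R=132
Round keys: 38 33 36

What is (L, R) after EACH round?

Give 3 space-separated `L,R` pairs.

Answer: 132,240 240,115 115,195

Derivation:
Round 1 (k=38): L=132 R=240
Round 2 (k=33): L=240 R=115
Round 3 (k=36): L=115 R=195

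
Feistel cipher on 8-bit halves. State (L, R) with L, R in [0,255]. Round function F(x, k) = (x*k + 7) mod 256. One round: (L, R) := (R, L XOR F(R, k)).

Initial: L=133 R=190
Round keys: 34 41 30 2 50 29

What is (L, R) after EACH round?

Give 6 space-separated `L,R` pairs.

Round 1 (k=34): L=190 R=198
Round 2 (k=41): L=198 R=3
Round 3 (k=30): L=3 R=167
Round 4 (k=2): L=167 R=86
Round 5 (k=50): L=86 R=116
Round 6 (k=29): L=116 R=125

Answer: 190,198 198,3 3,167 167,86 86,116 116,125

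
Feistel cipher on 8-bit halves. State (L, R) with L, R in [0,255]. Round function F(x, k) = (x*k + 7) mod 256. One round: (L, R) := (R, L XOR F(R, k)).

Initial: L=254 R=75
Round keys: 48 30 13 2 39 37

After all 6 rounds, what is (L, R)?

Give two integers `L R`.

Round 1 (k=48): L=75 R=233
Round 2 (k=30): L=233 R=30
Round 3 (k=13): L=30 R=100
Round 4 (k=2): L=100 R=209
Round 5 (k=39): L=209 R=186
Round 6 (k=37): L=186 R=56

Answer: 186 56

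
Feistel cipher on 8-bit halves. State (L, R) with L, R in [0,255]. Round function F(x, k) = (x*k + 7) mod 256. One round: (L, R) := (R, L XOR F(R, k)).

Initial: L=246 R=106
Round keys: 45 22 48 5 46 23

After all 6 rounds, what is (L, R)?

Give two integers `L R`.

Answer: 23 44

Derivation:
Round 1 (k=45): L=106 R=95
Round 2 (k=22): L=95 R=91
Round 3 (k=48): L=91 R=72
Round 4 (k=5): L=72 R=52
Round 5 (k=46): L=52 R=23
Round 6 (k=23): L=23 R=44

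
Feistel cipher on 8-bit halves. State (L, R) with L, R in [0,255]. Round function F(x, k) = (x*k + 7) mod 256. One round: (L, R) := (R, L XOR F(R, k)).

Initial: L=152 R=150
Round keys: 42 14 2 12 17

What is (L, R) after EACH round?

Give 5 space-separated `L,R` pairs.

Answer: 150,59 59,215 215,142 142,120 120,113

Derivation:
Round 1 (k=42): L=150 R=59
Round 2 (k=14): L=59 R=215
Round 3 (k=2): L=215 R=142
Round 4 (k=12): L=142 R=120
Round 5 (k=17): L=120 R=113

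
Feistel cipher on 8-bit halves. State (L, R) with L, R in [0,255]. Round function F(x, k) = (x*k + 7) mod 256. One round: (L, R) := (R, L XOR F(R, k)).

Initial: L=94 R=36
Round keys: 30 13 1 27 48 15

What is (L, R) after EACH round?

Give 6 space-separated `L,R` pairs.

Round 1 (k=30): L=36 R=97
Round 2 (k=13): L=97 R=208
Round 3 (k=1): L=208 R=182
Round 4 (k=27): L=182 R=233
Round 5 (k=48): L=233 R=1
Round 6 (k=15): L=1 R=255

Answer: 36,97 97,208 208,182 182,233 233,1 1,255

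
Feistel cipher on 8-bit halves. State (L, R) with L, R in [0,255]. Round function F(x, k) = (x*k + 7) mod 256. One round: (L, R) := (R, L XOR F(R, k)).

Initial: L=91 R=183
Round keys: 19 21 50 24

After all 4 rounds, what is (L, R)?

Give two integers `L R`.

Answer: 150 250

Derivation:
Round 1 (k=19): L=183 R=199
Round 2 (k=21): L=199 R=237
Round 3 (k=50): L=237 R=150
Round 4 (k=24): L=150 R=250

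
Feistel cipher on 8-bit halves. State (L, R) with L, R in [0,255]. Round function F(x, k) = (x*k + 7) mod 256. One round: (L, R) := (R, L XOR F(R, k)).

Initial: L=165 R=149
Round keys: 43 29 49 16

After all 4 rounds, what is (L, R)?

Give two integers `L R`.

Round 1 (k=43): L=149 R=171
Round 2 (k=29): L=171 R=243
Round 3 (k=49): L=243 R=33
Round 4 (k=16): L=33 R=228

Answer: 33 228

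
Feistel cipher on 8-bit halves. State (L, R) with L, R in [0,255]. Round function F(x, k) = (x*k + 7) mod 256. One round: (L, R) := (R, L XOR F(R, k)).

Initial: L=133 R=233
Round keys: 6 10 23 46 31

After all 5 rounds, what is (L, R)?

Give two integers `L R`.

Round 1 (k=6): L=233 R=248
Round 2 (k=10): L=248 R=94
Round 3 (k=23): L=94 R=129
Round 4 (k=46): L=129 R=107
Round 5 (k=31): L=107 R=125

Answer: 107 125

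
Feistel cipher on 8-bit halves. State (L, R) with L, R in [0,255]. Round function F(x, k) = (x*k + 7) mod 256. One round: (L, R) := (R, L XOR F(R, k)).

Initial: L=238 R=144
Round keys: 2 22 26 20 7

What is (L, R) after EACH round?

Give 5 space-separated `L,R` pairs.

Answer: 144,201 201,221 221,176 176,26 26,13

Derivation:
Round 1 (k=2): L=144 R=201
Round 2 (k=22): L=201 R=221
Round 3 (k=26): L=221 R=176
Round 4 (k=20): L=176 R=26
Round 5 (k=7): L=26 R=13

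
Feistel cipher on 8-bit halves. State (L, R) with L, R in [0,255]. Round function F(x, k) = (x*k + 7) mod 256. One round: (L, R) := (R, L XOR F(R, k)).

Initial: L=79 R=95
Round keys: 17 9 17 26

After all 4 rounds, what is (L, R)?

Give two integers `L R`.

Answer: 55 42

Derivation:
Round 1 (k=17): L=95 R=25
Round 2 (k=9): L=25 R=183
Round 3 (k=17): L=183 R=55
Round 4 (k=26): L=55 R=42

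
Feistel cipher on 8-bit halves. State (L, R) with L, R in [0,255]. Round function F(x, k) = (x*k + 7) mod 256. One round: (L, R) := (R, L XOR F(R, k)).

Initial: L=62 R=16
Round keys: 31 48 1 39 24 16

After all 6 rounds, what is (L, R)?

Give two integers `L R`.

Answer: 136 152

Derivation:
Round 1 (k=31): L=16 R=201
Round 2 (k=48): L=201 R=167
Round 3 (k=1): L=167 R=103
Round 4 (k=39): L=103 R=31
Round 5 (k=24): L=31 R=136
Round 6 (k=16): L=136 R=152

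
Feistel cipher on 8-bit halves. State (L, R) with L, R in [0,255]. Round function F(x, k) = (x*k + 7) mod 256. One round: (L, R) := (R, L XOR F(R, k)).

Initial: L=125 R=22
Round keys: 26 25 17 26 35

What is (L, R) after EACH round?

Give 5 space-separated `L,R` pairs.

Round 1 (k=26): L=22 R=62
Round 2 (k=25): L=62 R=3
Round 3 (k=17): L=3 R=4
Round 4 (k=26): L=4 R=108
Round 5 (k=35): L=108 R=207

Answer: 22,62 62,3 3,4 4,108 108,207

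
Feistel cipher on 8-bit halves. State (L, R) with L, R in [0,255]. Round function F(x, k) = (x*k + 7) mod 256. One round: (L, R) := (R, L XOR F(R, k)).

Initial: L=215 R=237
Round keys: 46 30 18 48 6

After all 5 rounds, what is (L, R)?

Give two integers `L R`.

Answer: 233 148

Derivation:
Round 1 (k=46): L=237 R=74
Round 2 (k=30): L=74 R=94
Round 3 (k=18): L=94 R=233
Round 4 (k=48): L=233 R=233
Round 5 (k=6): L=233 R=148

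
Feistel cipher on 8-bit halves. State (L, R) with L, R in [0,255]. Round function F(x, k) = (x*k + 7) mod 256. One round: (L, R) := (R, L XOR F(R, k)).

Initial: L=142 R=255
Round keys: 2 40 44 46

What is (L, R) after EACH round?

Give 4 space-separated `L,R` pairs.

Round 1 (k=2): L=255 R=139
Round 2 (k=40): L=139 R=64
Round 3 (k=44): L=64 R=140
Round 4 (k=46): L=140 R=111

Answer: 255,139 139,64 64,140 140,111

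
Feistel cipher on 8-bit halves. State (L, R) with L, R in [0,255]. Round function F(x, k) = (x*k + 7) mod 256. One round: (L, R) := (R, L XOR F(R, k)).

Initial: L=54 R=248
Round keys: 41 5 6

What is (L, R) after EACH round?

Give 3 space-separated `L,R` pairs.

Answer: 248,137 137,76 76,70

Derivation:
Round 1 (k=41): L=248 R=137
Round 2 (k=5): L=137 R=76
Round 3 (k=6): L=76 R=70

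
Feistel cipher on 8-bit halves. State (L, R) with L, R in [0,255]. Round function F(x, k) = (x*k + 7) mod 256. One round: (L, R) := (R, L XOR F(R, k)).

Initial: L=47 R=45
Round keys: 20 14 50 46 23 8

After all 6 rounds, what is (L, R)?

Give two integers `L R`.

Round 1 (k=20): L=45 R=164
Round 2 (k=14): L=164 R=210
Round 3 (k=50): L=210 R=175
Round 4 (k=46): L=175 R=171
Round 5 (k=23): L=171 R=203
Round 6 (k=8): L=203 R=244

Answer: 203 244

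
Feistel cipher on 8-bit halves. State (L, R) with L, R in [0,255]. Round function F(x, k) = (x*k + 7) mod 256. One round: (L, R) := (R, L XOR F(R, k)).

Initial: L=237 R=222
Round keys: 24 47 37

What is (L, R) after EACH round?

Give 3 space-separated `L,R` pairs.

Round 1 (k=24): L=222 R=58
Round 2 (k=47): L=58 R=115
Round 3 (k=37): L=115 R=156

Answer: 222,58 58,115 115,156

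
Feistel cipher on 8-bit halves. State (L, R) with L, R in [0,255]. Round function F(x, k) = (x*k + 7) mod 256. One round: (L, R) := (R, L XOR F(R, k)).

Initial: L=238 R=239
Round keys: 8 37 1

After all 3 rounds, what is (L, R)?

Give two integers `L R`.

Answer: 19 139

Derivation:
Round 1 (k=8): L=239 R=145
Round 2 (k=37): L=145 R=19
Round 3 (k=1): L=19 R=139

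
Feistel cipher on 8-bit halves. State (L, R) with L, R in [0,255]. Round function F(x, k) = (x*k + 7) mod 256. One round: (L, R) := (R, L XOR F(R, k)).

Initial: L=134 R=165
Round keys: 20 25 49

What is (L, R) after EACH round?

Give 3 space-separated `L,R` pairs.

Round 1 (k=20): L=165 R=109
Round 2 (k=25): L=109 R=9
Round 3 (k=49): L=9 R=173

Answer: 165,109 109,9 9,173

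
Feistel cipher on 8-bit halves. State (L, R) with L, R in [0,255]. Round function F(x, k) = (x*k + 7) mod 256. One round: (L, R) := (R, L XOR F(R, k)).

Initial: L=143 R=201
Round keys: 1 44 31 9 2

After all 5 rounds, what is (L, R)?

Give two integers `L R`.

Answer: 211 71

Derivation:
Round 1 (k=1): L=201 R=95
Round 2 (k=44): L=95 R=146
Round 3 (k=31): L=146 R=234
Round 4 (k=9): L=234 R=211
Round 5 (k=2): L=211 R=71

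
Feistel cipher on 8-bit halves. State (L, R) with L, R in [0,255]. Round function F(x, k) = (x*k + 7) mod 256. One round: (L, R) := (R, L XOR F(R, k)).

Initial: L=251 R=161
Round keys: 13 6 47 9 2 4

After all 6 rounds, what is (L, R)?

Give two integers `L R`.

Round 1 (k=13): L=161 R=207
Round 2 (k=6): L=207 R=64
Round 3 (k=47): L=64 R=8
Round 4 (k=9): L=8 R=15
Round 5 (k=2): L=15 R=45
Round 6 (k=4): L=45 R=180

Answer: 45 180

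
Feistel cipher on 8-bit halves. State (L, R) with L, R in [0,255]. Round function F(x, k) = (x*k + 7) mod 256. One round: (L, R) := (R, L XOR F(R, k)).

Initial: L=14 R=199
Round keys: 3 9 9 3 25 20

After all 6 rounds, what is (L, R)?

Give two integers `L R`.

Round 1 (k=3): L=199 R=82
Round 2 (k=9): L=82 R=46
Round 3 (k=9): L=46 R=247
Round 4 (k=3): L=247 R=194
Round 5 (k=25): L=194 R=14
Round 6 (k=20): L=14 R=221

Answer: 14 221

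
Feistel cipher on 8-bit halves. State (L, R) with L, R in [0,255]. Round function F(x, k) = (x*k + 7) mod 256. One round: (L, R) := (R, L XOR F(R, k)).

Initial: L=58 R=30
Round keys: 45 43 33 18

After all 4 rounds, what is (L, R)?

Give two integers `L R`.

Round 1 (k=45): L=30 R=119
Round 2 (k=43): L=119 R=26
Round 3 (k=33): L=26 R=22
Round 4 (k=18): L=22 R=137

Answer: 22 137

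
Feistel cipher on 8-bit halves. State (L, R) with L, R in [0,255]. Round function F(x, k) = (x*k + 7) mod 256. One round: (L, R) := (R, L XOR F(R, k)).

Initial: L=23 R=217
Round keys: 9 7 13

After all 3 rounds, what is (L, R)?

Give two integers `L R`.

Answer: 153 115

Derivation:
Round 1 (k=9): L=217 R=191
Round 2 (k=7): L=191 R=153
Round 3 (k=13): L=153 R=115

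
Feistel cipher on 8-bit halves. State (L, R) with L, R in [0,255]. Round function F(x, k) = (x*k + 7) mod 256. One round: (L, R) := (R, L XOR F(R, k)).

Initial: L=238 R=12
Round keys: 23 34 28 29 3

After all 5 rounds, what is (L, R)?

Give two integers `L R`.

Answer: 232 121

Derivation:
Round 1 (k=23): L=12 R=245
Round 2 (k=34): L=245 R=157
Round 3 (k=28): L=157 R=198
Round 4 (k=29): L=198 R=232
Round 5 (k=3): L=232 R=121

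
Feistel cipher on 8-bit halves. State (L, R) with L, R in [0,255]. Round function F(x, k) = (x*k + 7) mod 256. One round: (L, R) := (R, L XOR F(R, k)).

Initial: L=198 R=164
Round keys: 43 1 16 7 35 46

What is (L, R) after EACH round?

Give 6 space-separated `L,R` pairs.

Answer: 164,85 85,248 248,210 210,61 61,140 140,18

Derivation:
Round 1 (k=43): L=164 R=85
Round 2 (k=1): L=85 R=248
Round 3 (k=16): L=248 R=210
Round 4 (k=7): L=210 R=61
Round 5 (k=35): L=61 R=140
Round 6 (k=46): L=140 R=18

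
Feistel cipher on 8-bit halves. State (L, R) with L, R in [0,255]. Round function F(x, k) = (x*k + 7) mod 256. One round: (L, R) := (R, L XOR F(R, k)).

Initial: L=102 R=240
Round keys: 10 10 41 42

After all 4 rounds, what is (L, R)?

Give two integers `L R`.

Round 1 (k=10): L=240 R=1
Round 2 (k=10): L=1 R=225
Round 3 (k=41): L=225 R=17
Round 4 (k=42): L=17 R=48

Answer: 17 48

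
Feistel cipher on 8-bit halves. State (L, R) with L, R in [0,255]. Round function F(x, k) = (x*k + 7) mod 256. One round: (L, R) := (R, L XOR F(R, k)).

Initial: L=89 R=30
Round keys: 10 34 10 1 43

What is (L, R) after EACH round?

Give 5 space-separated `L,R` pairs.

Round 1 (k=10): L=30 R=106
Round 2 (k=34): L=106 R=5
Round 3 (k=10): L=5 R=83
Round 4 (k=1): L=83 R=95
Round 5 (k=43): L=95 R=175

Answer: 30,106 106,5 5,83 83,95 95,175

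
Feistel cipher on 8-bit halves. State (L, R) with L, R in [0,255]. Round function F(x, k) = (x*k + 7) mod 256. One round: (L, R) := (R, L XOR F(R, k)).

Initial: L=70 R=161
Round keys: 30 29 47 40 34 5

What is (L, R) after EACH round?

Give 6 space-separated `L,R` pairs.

Answer: 161,163 163,223 223,91 91,224 224,156 156,243

Derivation:
Round 1 (k=30): L=161 R=163
Round 2 (k=29): L=163 R=223
Round 3 (k=47): L=223 R=91
Round 4 (k=40): L=91 R=224
Round 5 (k=34): L=224 R=156
Round 6 (k=5): L=156 R=243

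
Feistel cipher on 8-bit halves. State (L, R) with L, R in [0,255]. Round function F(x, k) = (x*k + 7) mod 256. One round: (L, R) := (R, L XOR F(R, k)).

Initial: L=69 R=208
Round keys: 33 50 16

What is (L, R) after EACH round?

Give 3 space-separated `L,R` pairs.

Round 1 (k=33): L=208 R=146
Round 2 (k=50): L=146 R=91
Round 3 (k=16): L=91 R=37

Answer: 208,146 146,91 91,37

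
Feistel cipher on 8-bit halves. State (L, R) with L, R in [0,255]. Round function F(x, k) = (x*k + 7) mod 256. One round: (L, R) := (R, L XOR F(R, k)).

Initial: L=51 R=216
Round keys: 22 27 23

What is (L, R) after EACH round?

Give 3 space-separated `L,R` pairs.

Answer: 216,164 164,139 139,32

Derivation:
Round 1 (k=22): L=216 R=164
Round 2 (k=27): L=164 R=139
Round 3 (k=23): L=139 R=32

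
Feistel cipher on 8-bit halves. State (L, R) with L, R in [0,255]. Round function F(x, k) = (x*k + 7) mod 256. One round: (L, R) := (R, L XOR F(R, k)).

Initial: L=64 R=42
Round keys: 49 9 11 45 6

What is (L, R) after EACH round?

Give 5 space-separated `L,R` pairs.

Answer: 42,81 81,202 202,228 228,209 209,9

Derivation:
Round 1 (k=49): L=42 R=81
Round 2 (k=9): L=81 R=202
Round 3 (k=11): L=202 R=228
Round 4 (k=45): L=228 R=209
Round 5 (k=6): L=209 R=9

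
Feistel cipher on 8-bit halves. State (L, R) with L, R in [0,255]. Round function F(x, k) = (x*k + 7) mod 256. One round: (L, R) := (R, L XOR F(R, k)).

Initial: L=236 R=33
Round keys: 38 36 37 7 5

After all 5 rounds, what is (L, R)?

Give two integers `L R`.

Round 1 (k=38): L=33 R=1
Round 2 (k=36): L=1 R=10
Round 3 (k=37): L=10 R=120
Round 4 (k=7): L=120 R=69
Round 5 (k=5): L=69 R=24

Answer: 69 24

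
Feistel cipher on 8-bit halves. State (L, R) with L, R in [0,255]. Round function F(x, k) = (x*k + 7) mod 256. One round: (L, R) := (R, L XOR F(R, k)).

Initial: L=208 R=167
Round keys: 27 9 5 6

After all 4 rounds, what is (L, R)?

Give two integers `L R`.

Answer: 199 13

Derivation:
Round 1 (k=27): L=167 R=116
Round 2 (k=9): L=116 R=188
Round 3 (k=5): L=188 R=199
Round 4 (k=6): L=199 R=13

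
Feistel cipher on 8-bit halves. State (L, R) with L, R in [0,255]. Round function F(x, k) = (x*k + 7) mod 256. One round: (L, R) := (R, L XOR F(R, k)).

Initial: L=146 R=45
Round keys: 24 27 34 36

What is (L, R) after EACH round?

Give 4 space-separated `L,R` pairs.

Answer: 45,173 173,107 107,144 144,44

Derivation:
Round 1 (k=24): L=45 R=173
Round 2 (k=27): L=173 R=107
Round 3 (k=34): L=107 R=144
Round 4 (k=36): L=144 R=44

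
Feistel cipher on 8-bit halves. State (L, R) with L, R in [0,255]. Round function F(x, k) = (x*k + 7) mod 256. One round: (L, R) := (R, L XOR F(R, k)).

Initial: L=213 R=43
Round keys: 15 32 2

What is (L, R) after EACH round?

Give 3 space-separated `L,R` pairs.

Round 1 (k=15): L=43 R=89
Round 2 (k=32): L=89 R=12
Round 3 (k=2): L=12 R=70

Answer: 43,89 89,12 12,70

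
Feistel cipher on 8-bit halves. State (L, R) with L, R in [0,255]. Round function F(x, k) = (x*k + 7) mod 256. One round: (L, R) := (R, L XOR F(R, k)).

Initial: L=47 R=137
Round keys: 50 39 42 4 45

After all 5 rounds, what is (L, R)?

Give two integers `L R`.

Answer: 211 15

Derivation:
Round 1 (k=50): L=137 R=230
Round 2 (k=39): L=230 R=152
Round 3 (k=42): L=152 R=17
Round 4 (k=4): L=17 R=211
Round 5 (k=45): L=211 R=15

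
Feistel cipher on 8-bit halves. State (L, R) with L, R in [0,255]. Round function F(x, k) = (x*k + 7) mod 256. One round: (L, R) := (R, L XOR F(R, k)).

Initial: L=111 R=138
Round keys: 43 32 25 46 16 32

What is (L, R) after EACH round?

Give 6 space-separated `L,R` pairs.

Answer: 138,90 90,205 205,86 86,182 182,49 49,145

Derivation:
Round 1 (k=43): L=138 R=90
Round 2 (k=32): L=90 R=205
Round 3 (k=25): L=205 R=86
Round 4 (k=46): L=86 R=182
Round 5 (k=16): L=182 R=49
Round 6 (k=32): L=49 R=145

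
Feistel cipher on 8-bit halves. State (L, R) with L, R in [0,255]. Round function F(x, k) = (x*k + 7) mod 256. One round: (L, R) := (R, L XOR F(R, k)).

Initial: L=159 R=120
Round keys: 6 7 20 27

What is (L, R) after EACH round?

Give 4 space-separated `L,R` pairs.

Answer: 120,72 72,135 135,219 219,167

Derivation:
Round 1 (k=6): L=120 R=72
Round 2 (k=7): L=72 R=135
Round 3 (k=20): L=135 R=219
Round 4 (k=27): L=219 R=167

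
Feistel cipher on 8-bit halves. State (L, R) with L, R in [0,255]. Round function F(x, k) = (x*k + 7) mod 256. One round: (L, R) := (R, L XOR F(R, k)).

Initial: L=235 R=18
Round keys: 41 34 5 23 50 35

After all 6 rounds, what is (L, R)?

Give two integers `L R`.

Answer: 81 146

Derivation:
Round 1 (k=41): L=18 R=2
Round 2 (k=34): L=2 R=89
Round 3 (k=5): L=89 R=198
Round 4 (k=23): L=198 R=136
Round 5 (k=50): L=136 R=81
Round 6 (k=35): L=81 R=146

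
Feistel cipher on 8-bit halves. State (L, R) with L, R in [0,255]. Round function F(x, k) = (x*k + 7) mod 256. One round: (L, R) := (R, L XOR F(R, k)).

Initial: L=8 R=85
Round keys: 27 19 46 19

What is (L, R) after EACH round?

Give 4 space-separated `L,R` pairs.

Round 1 (k=27): L=85 R=246
Round 2 (k=19): L=246 R=28
Round 3 (k=46): L=28 R=249
Round 4 (k=19): L=249 R=158

Answer: 85,246 246,28 28,249 249,158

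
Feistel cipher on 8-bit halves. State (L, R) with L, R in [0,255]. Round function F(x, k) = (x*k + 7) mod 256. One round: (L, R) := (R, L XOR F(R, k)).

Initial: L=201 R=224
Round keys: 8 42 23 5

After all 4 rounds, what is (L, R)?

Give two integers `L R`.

Round 1 (k=8): L=224 R=206
Round 2 (k=42): L=206 R=51
Round 3 (k=23): L=51 R=82
Round 4 (k=5): L=82 R=146

Answer: 82 146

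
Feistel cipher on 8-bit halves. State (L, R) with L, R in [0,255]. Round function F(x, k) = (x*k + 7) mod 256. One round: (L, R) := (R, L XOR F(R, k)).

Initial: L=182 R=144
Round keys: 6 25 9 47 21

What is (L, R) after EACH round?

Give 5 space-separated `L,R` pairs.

Answer: 144,209 209,224 224,54 54,17 17,90

Derivation:
Round 1 (k=6): L=144 R=209
Round 2 (k=25): L=209 R=224
Round 3 (k=9): L=224 R=54
Round 4 (k=47): L=54 R=17
Round 5 (k=21): L=17 R=90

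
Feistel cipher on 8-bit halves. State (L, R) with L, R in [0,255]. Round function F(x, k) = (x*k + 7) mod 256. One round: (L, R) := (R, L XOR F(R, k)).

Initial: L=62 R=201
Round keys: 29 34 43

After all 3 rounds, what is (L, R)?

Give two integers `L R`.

Round 1 (k=29): L=201 R=242
Round 2 (k=34): L=242 R=226
Round 3 (k=43): L=226 R=15

Answer: 226 15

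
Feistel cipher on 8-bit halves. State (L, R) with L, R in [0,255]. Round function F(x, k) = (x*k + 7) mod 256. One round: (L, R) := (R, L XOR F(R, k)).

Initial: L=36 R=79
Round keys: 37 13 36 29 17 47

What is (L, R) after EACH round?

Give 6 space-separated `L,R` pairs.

Round 1 (k=37): L=79 R=86
Round 2 (k=13): L=86 R=42
Round 3 (k=36): L=42 R=185
Round 4 (k=29): L=185 R=214
Round 5 (k=17): L=214 R=132
Round 6 (k=47): L=132 R=149

Answer: 79,86 86,42 42,185 185,214 214,132 132,149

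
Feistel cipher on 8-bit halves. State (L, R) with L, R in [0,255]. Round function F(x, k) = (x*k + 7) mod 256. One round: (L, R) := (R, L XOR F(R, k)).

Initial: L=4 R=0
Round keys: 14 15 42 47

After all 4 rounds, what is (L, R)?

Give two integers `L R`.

Answer: 140 143

Derivation:
Round 1 (k=14): L=0 R=3
Round 2 (k=15): L=3 R=52
Round 3 (k=42): L=52 R=140
Round 4 (k=47): L=140 R=143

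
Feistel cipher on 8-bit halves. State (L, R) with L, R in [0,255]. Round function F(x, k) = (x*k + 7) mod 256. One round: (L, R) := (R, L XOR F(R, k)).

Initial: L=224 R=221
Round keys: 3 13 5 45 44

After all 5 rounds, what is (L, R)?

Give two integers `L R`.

Round 1 (k=3): L=221 R=126
Round 2 (k=13): L=126 R=176
Round 3 (k=5): L=176 R=9
Round 4 (k=45): L=9 R=44
Round 5 (k=44): L=44 R=158

Answer: 44 158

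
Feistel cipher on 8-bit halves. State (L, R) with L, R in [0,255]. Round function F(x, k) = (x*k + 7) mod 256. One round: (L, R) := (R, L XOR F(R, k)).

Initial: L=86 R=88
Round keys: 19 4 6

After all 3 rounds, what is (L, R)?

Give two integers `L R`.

Round 1 (k=19): L=88 R=217
Round 2 (k=4): L=217 R=51
Round 3 (k=6): L=51 R=224

Answer: 51 224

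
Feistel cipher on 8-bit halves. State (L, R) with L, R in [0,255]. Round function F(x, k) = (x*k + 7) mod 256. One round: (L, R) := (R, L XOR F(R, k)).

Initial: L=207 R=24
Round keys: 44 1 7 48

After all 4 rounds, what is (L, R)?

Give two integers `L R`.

Round 1 (k=44): L=24 R=232
Round 2 (k=1): L=232 R=247
Round 3 (k=7): L=247 R=32
Round 4 (k=48): L=32 R=240

Answer: 32 240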